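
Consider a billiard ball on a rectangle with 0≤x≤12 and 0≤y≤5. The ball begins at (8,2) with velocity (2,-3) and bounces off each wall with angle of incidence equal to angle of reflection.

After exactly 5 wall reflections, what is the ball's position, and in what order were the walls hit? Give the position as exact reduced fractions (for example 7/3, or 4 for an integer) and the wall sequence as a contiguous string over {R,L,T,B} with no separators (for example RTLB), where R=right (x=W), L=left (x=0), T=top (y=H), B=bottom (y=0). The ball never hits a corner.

Final position: (14/3,5)
Wall sequence: BRTBT

1. t=2/3 → B at (28/3,0); v=(2,3)
2. t=4/3 → R at (12,4); v=(-2,3)
3. t=1/3 → T at (34/3,5); v=(-2,-3)
4. t=5/3 → B at (8,0); v=(-2,3)
5. t=5/3 → T at (14/3,5); v=(-2,-3)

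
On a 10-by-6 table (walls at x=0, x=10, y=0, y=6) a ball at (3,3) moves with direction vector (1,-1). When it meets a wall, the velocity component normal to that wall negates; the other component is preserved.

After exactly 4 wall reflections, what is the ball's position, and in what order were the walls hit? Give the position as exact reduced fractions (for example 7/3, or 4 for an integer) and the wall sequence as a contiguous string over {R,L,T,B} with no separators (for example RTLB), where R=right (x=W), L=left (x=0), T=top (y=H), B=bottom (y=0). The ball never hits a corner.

1. t=3 → B at (6,0); v=(1,1)
2. t=4 → R at (10,4); v=(-1,1)
3. t=2 → T at (8,6); v=(-1,-1)
4. t=6 → B at (2,0); v=(-1,1)

Final position: (2,0)
Wall sequence: BRTB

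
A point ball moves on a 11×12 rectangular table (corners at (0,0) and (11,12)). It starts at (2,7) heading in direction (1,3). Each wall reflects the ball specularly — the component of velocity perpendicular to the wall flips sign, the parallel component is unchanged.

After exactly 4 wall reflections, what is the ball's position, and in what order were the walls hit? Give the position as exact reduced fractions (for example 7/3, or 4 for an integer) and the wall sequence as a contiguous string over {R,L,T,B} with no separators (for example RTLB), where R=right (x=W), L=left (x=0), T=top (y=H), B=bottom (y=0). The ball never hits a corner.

Final position: (31/3,12)
Wall sequence: TBRT

1. t=5/3 → T at (11/3,12); v=(1,-3)
2. t=4 → B at (23/3,0); v=(1,3)
3. t=10/3 → R at (11,10); v=(-1,3)
4. t=2/3 → T at (31/3,12); v=(-1,-3)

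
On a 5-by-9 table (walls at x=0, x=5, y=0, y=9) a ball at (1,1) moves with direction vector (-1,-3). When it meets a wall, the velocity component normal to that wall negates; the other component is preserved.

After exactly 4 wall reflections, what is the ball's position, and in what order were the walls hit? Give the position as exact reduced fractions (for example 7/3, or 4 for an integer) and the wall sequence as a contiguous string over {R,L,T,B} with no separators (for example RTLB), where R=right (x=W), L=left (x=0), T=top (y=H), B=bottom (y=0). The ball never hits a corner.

Final position: (5,1)
Wall sequence: BLTR

1. t=1/3 → B at (2/3,0); v=(-1,3)
2. t=2/3 → L at (0,2); v=(1,3)
3. t=7/3 → T at (7/3,9); v=(1,-3)
4. t=8/3 → R at (5,1); v=(-1,-3)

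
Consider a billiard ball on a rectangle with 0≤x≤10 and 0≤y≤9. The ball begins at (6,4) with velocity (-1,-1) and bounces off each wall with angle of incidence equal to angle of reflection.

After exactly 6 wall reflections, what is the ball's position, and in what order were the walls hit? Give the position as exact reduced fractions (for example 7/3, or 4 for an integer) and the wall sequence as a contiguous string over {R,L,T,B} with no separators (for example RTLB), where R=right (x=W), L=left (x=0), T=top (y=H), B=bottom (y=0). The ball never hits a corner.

1. t=4 → B at (2,0); v=(-1,1)
2. t=2 → L at (0,2); v=(1,1)
3. t=7 → T at (7,9); v=(1,-1)
4. t=3 → R at (10,6); v=(-1,-1)
5. t=6 → B at (4,0); v=(-1,1)
6. t=4 → L at (0,4); v=(1,1)

Final position: (0,4)
Wall sequence: BLTRBL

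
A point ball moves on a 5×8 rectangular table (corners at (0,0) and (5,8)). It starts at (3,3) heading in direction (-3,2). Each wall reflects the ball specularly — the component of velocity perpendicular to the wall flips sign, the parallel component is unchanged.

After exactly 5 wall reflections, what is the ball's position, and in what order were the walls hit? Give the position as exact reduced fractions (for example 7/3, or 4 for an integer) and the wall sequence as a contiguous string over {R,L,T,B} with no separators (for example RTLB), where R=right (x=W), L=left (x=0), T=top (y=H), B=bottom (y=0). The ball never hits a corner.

1. t=1 → L at (0,5); v=(3,2)
2. t=3/2 → T at (9/2,8); v=(3,-2)
3. t=1/6 → R at (5,23/3); v=(-3,-2)
4. t=5/3 → L at (0,13/3); v=(3,-2)
5. t=5/3 → R at (5,1); v=(-3,-2)

Final position: (5,1)
Wall sequence: LTRLR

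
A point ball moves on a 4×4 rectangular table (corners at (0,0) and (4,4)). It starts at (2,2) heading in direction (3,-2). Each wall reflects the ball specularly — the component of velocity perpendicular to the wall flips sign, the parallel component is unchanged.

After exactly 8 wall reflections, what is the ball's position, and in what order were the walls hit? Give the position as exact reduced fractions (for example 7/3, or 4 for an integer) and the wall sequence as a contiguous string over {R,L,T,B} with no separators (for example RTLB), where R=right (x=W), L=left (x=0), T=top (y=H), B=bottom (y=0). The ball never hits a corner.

Final position: (4,2)
Wall sequence: RBLTRLBR

1. t=2/3 → R at (4,2/3); v=(-3,-2)
2. t=1/3 → B at (3,0); v=(-3,2)
3. t=1 → L at (0,2); v=(3,2)
4. t=1 → T at (3,4); v=(3,-2)
5. t=1/3 → R at (4,10/3); v=(-3,-2)
6. t=4/3 → L at (0,2/3); v=(3,-2)
7. t=1/3 → B at (1,0); v=(3,2)
8. t=1 → R at (4,2); v=(-3,2)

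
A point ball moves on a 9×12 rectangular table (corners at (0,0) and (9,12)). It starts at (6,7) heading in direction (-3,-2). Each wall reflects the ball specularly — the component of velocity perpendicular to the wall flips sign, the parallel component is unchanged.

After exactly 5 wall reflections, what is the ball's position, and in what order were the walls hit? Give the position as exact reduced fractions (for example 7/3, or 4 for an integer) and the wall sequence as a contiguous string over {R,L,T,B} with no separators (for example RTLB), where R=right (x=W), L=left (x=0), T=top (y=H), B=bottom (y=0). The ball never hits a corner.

1. t=2 → L at (0,3); v=(3,-2)
2. t=3/2 → B at (9/2,0); v=(3,2)
3. t=3/2 → R at (9,3); v=(-3,2)
4. t=3 → L at (0,9); v=(3,2)
5. t=3/2 → T at (9/2,12); v=(3,-2)

Final position: (9/2,12)
Wall sequence: LBRLT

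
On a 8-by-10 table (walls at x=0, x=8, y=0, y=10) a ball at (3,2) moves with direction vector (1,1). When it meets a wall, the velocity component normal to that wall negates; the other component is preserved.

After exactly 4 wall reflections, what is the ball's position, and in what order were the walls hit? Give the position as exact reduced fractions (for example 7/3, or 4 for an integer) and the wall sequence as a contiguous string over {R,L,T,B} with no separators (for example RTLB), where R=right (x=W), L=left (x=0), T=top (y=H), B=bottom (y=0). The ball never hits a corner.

Final position: (5,0)
Wall sequence: RTLB

1. t=5 → R at (8,7); v=(-1,1)
2. t=3 → T at (5,10); v=(-1,-1)
3. t=5 → L at (0,5); v=(1,-1)
4. t=5 → B at (5,0); v=(1,1)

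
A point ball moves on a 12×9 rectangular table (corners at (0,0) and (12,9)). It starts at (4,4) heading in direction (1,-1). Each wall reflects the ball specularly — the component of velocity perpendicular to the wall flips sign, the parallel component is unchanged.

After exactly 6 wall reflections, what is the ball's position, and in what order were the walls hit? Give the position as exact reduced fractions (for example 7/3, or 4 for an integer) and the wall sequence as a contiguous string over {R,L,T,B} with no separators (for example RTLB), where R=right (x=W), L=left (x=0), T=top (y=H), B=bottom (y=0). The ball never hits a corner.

1. t=4 → B at (8,0); v=(1,1)
2. t=4 → R at (12,4); v=(-1,1)
3. t=5 → T at (7,9); v=(-1,-1)
4. t=7 → L at (0,2); v=(1,-1)
5. t=2 → B at (2,0); v=(1,1)
6. t=9 → T at (11,9); v=(1,-1)

Final position: (11,9)
Wall sequence: BRTLBT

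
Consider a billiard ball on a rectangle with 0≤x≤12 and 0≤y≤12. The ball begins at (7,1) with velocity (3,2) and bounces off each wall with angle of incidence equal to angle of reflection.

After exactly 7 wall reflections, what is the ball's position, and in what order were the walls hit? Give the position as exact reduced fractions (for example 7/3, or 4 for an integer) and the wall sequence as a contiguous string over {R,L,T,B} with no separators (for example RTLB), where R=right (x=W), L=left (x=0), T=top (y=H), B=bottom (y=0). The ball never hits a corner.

Final position: (23/2,12)
Wall sequence: RTLRBLT

1. t=5/3 → R at (12,13/3); v=(-3,2)
2. t=23/6 → T at (1/2,12); v=(-3,-2)
3. t=1/6 → L at (0,35/3); v=(3,-2)
4. t=4 → R at (12,11/3); v=(-3,-2)
5. t=11/6 → B at (13/2,0); v=(-3,2)
6. t=13/6 → L at (0,13/3); v=(3,2)
7. t=23/6 → T at (23/2,12); v=(3,-2)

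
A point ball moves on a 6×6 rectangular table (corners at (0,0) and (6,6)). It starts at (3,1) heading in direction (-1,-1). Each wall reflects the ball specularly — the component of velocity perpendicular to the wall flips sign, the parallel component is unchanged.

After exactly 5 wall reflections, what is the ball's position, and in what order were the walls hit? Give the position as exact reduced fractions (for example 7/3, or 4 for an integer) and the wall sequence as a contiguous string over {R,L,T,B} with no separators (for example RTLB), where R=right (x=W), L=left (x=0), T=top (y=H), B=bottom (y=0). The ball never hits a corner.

Final position: (2,0)
Wall sequence: BLTRB

1. t=1 → B at (2,0); v=(-1,1)
2. t=2 → L at (0,2); v=(1,1)
3. t=4 → T at (4,6); v=(1,-1)
4. t=2 → R at (6,4); v=(-1,-1)
5. t=4 → B at (2,0); v=(-1,1)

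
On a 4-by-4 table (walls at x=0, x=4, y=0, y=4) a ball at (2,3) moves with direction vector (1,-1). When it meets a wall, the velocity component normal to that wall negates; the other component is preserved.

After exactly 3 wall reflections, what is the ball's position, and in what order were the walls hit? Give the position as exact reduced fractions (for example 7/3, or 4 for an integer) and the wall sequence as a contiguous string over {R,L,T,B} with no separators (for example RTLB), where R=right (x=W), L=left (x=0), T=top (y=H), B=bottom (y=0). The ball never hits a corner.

1. t=2 → R at (4,1); v=(-1,-1)
2. t=1 → B at (3,0); v=(-1,1)
3. t=3 → L at (0,3); v=(1,1)

Final position: (0,3)
Wall sequence: RBL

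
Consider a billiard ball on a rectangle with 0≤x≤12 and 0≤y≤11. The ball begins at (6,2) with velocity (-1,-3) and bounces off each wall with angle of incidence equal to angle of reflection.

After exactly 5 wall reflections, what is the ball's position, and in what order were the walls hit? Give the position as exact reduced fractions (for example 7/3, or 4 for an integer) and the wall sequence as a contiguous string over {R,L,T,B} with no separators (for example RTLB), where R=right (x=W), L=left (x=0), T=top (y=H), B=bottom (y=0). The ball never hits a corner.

Final position: (17/3,11)
Wall sequence: BTLBT

1. t=2/3 → B at (16/3,0); v=(-1,3)
2. t=11/3 → T at (5/3,11); v=(-1,-3)
3. t=5/3 → L at (0,6); v=(1,-3)
4. t=2 → B at (2,0); v=(1,3)
5. t=11/3 → T at (17/3,11); v=(1,-3)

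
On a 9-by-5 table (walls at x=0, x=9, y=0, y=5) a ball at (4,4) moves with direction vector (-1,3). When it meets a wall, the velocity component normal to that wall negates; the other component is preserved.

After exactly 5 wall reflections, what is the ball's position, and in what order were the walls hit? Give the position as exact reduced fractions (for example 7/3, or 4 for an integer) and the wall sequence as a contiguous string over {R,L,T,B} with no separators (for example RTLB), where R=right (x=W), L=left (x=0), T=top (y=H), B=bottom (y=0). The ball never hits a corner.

Final position: (4/3,0)
Wall sequence: TBTLB

1. t=1/3 → T at (11/3,5); v=(-1,-3)
2. t=5/3 → B at (2,0); v=(-1,3)
3. t=5/3 → T at (1/3,5); v=(-1,-3)
4. t=1/3 → L at (0,4); v=(1,-3)
5. t=4/3 → B at (4/3,0); v=(1,3)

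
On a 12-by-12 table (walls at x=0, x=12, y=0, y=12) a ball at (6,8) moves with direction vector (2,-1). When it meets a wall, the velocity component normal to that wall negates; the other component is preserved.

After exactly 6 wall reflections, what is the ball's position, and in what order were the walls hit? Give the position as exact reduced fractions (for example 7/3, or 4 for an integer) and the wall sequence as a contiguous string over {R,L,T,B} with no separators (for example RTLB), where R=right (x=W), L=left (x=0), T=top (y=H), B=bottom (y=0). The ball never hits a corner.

1. t=3 → R at (12,5); v=(-2,-1)
2. t=5 → B at (2,0); v=(-2,1)
3. t=1 → L at (0,1); v=(2,1)
4. t=6 → R at (12,7); v=(-2,1)
5. t=5 → T at (2,12); v=(-2,-1)
6. t=1 → L at (0,11); v=(2,-1)

Final position: (0,11)
Wall sequence: RBLRTL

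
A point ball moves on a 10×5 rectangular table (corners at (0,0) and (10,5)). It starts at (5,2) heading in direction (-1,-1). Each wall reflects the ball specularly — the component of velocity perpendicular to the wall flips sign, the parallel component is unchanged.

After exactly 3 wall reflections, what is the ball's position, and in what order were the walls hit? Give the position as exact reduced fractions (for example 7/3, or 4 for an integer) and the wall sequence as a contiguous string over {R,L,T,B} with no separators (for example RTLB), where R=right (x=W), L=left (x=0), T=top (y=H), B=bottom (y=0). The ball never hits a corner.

1. t=2 → B at (3,0); v=(-1,1)
2. t=3 → L at (0,3); v=(1,1)
3. t=2 → T at (2,5); v=(1,-1)

Final position: (2,5)
Wall sequence: BLT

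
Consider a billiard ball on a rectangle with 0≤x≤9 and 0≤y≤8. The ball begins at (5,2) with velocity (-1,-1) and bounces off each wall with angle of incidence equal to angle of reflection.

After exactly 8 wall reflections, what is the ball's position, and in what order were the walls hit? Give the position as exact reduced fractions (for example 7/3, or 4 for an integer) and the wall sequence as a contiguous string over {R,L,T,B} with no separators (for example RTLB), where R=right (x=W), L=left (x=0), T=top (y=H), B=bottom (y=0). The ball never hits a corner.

Final position: (9,2)
Wall sequence: BLTRBLTR

1. t=2 → B at (3,0); v=(-1,1)
2. t=3 → L at (0,3); v=(1,1)
3. t=5 → T at (5,8); v=(1,-1)
4. t=4 → R at (9,4); v=(-1,-1)
5. t=4 → B at (5,0); v=(-1,1)
6. t=5 → L at (0,5); v=(1,1)
7. t=3 → T at (3,8); v=(1,-1)
8. t=6 → R at (9,2); v=(-1,-1)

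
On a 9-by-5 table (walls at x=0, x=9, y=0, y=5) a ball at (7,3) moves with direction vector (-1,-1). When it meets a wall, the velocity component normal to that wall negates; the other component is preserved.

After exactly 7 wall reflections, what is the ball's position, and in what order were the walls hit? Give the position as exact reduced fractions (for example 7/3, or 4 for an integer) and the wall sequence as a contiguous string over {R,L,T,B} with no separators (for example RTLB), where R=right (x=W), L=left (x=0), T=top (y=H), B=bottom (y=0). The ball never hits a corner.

Final position: (2,0)
Wall sequence: BLTBRTB

1. t=3 → B at (4,0); v=(-1,1)
2. t=4 → L at (0,4); v=(1,1)
3. t=1 → T at (1,5); v=(1,-1)
4. t=5 → B at (6,0); v=(1,1)
5. t=3 → R at (9,3); v=(-1,1)
6. t=2 → T at (7,5); v=(-1,-1)
7. t=5 → B at (2,0); v=(-1,1)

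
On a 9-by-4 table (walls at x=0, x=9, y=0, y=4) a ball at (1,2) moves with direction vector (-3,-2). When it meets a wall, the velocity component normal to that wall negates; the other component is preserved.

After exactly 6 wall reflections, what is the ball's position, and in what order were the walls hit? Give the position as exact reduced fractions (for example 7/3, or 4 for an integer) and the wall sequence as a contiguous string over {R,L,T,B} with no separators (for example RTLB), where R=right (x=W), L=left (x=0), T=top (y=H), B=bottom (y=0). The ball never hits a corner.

Final position: (0,8/3)
Wall sequence: LBTRBL

1. t=1/3 → L at (0,4/3); v=(3,-2)
2. t=2/3 → B at (2,0); v=(3,2)
3. t=2 → T at (8,4); v=(3,-2)
4. t=1/3 → R at (9,10/3); v=(-3,-2)
5. t=5/3 → B at (4,0); v=(-3,2)
6. t=4/3 → L at (0,8/3); v=(3,2)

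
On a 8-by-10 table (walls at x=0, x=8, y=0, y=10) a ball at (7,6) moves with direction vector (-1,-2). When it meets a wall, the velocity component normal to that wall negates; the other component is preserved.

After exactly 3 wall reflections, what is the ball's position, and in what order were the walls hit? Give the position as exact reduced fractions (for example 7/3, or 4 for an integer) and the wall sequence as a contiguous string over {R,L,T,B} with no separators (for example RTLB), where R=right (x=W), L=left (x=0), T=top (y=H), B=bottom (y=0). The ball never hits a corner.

1. t=3 → B at (4,0); v=(-1,2)
2. t=4 → L at (0,8); v=(1,2)
3. t=1 → T at (1,10); v=(1,-2)

Final position: (1,10)
Wall sequence: BLT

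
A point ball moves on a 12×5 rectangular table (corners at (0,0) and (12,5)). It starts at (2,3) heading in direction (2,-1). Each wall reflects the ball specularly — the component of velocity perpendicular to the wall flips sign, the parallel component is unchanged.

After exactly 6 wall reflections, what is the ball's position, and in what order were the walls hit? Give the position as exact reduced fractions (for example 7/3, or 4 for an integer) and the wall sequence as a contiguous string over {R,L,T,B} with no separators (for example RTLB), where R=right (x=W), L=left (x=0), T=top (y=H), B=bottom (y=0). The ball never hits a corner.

1. t=3 → B at (8,0); v=(2,1)
2. t=2 → R at (12,2); v=(-2,1)
3. t=3 → T at (6,5); v=(-2,-1)
4. t=3 → L at (0,2); v=(2,-1)
5. t=2 → B at (4,0); v=(2,1)
6. t=4 → R at (12,4); v=(-2,1)

Final position: (12,4)
Wall sequence: BRTLBR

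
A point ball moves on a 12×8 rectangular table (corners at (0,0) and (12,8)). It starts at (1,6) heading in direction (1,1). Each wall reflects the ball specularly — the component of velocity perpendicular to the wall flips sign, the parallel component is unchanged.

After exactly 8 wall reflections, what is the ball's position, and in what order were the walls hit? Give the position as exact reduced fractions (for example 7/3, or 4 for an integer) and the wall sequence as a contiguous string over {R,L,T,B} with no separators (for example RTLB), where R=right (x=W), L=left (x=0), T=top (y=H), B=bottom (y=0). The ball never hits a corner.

1. t=2 → T at (3,8); v=(1,-1)
2. t=8 → B at (11,0); v=(1,1)
3. t=1 → R at (12,1); v=(-1,1)
4. t=7 → T at (5,8); v=(-1,-1)
5. t=5 → L at (0,3); v=(1,-1)
6. t=3 → B at (3,0); v=(1,1)
7. t=8 → T at (11,8); v=(1,-1)
8. t=1 → R at (12,7); v=(-1,-1)

Final position: (12,7)
Wall sequence: TBRTLBTR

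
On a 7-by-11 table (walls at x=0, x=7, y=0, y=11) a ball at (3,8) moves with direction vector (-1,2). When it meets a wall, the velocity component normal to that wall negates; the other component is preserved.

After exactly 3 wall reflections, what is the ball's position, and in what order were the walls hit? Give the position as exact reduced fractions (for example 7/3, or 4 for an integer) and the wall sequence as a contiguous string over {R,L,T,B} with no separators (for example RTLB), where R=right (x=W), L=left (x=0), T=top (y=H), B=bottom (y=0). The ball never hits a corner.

Final position: (4,0)
Wall sequence: TLB

1. t=3/2 → T at (3/2,11); v=(-1,-2)
2. t=3/2 → L at (0,8); v=(1,-2)
3. t=4 → B at (4,0); v=(1,2)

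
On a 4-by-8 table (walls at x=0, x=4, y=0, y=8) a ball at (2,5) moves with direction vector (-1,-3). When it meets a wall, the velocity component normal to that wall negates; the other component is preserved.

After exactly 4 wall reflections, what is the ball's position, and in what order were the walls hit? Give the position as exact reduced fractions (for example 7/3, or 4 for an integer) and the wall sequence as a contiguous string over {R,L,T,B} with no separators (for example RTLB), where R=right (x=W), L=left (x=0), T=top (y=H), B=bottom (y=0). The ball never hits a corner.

1. t=5/3 → B at (1/3,0); v=(-1,3)
2. t=1/3 → L at (0,1); v=(1,3)
3. t=7/3 → T at (7/3,8); v=(1,-3)
4. t=5/3 → R at (4,3); v=(-1,-3)

Final position: (4,3)
Wall sequence: BLTR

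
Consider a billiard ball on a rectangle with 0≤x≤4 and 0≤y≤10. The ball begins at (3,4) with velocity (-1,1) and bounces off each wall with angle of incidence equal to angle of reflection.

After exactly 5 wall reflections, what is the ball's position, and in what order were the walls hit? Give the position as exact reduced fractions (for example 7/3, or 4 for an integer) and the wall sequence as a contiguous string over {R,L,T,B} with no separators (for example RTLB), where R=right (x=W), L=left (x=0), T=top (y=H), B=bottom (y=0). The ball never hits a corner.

1. t=3 → L at (0,7); v=(1,1)
2. t=3 → T at (3,10); v=(1,-1)
3. t=1 → R at (4,9); v=(-1,-1)
4. t=4 → L at (0,5); v=(1,-1)
5. t=4 → R at (4,1); v=(-1,-1)

Final position: (4,1)
Wall sequence: LTRLR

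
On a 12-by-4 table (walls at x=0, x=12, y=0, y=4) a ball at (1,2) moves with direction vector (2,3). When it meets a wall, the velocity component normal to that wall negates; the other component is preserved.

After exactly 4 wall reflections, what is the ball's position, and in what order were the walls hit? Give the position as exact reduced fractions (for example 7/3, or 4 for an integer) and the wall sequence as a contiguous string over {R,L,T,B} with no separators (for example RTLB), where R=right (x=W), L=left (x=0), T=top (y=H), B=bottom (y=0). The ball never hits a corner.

1. t=2/3 → T at (7/3,4); v=(2,-3)
2. t=4/3 → B at (5,0); v=(2,3)
3. t=4/3 → T at (23/3,4); v=(2,-3)
4. t=4/3 → B at (31/3,0); v=(2,3)

Final position: (31/3,0)
Wall sequence: TBTB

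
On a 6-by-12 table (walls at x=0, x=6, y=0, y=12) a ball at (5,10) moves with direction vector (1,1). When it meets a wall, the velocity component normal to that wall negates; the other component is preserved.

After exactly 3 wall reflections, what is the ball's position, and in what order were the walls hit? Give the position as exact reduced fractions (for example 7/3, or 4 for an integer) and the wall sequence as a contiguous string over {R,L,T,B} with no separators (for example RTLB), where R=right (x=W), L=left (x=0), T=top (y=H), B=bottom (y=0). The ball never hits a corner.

1. t=1 → R at (6,11); v=(-1,1)
2. t=1 → T at (5,12); v=(-1,-1)
3. t=5 → L at (0,7); v=(1,-1)

Final position: (0,7)
Wall sequence: RTL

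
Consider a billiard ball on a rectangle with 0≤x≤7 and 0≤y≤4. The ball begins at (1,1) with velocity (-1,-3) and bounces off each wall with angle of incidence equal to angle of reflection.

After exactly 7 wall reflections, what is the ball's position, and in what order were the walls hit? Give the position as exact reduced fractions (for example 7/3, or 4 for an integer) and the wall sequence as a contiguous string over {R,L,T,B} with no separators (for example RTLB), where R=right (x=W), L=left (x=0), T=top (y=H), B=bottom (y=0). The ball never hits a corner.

Final position: (6,4)
Wall sequence: BLTBTBT

1. t=1/3 → B at (2/3,0); v=(-1,3)
2. t=2/3 → L at (0,2); v=(1,3)
3. t=2/3 → T at (2/3,4); v=(1,-3)
4. t=4/3 → B at (2,0); v=(1,3)
5. t=4/3 → T at (10/3,4); v=(1,-3)
6. t=4/3 → B at (14/3,0); v=(1,3)
7. t=4/3 → T at (6,4); v=(1,-3)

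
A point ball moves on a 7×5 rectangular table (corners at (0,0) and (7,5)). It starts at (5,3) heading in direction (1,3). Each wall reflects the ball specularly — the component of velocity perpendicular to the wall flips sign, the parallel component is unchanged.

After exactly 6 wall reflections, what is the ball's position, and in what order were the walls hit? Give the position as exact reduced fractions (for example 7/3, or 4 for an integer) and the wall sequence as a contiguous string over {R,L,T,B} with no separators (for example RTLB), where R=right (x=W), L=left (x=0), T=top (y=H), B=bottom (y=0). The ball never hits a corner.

1. t=2/3 → T at (17/3,5); v=(1,-3)
2. t=4/3 → R at (7,1); v=(-1,-3)
3. t=1/3 → B at (20/3,0); v=(-1,3)
4. t=5/3 → T at (5,5); v=(-1,-3)
5. t=5/3 → B at (10/3,0); v=(-1,3)
6. t=5/3 → T at (5/3,5); v=(-1,-3)

Final position: (5/3,5)
Wall sequence: TRBTBT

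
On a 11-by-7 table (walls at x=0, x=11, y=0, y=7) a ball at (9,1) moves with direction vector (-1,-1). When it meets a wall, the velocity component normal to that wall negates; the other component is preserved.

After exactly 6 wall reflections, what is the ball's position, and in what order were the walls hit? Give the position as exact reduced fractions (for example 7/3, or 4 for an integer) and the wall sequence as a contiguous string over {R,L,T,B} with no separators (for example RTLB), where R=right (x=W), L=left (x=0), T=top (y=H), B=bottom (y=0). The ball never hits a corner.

Final position: (9,7)
Wall sequence: BTLBRT

1. t=1 → B at (8,0); v=(-1,1)
2. t=7 → T at (1,7); v=(-1,-1)
3. t=1 → L at (0,6); v=(1,-1)
4. t=6 → B at (6,0); v=(1,1)
5. t=5 → R at (11,5); v=(-1,1)
6. t=2 → T at (9,7); v=(-1,-1)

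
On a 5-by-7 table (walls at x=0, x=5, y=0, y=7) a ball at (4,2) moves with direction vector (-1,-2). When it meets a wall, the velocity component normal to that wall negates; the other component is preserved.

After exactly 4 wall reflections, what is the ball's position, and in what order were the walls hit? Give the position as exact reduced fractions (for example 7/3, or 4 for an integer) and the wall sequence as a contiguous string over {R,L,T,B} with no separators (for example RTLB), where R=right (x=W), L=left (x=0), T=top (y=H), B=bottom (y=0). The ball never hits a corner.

1. t=1 → B at (3,0); v=(-1,2)
2. t=3 → L at (0,6); v=(1,2)
3. t=1/2 → T at (1/2,7); v=(1,-2)
4. t=7/2 → B at (4,0); v=(1,2)

Final position: (4,0)
Wall sequence: BLTB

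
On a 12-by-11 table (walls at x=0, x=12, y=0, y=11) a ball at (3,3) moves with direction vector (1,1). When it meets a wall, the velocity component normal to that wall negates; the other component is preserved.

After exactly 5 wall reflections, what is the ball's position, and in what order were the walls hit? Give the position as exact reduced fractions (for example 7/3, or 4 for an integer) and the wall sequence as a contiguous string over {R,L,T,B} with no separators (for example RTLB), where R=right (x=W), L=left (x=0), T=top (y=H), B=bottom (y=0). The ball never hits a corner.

1. t=8 → T at (11,11); v=(1,-1)
2. t=1 → R at (12,10); v=(-1,-1)
3. t=10 → B at (2,0); v=(-1,1)
4. t=2 → L at (0,2); v=(1,1)
5. t=9 → T at (9,11); v=(1,-1)

Final position: (9,11)
Wall sequence: TRBLT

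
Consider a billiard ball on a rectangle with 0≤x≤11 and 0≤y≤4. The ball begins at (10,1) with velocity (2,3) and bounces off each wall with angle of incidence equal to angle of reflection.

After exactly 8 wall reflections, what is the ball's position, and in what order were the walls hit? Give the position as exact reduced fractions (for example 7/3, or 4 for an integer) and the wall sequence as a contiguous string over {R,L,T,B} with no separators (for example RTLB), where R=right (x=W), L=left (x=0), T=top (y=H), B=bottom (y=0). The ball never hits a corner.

1. t=1/2 → R at (11,5/2); v=(-2,3)
2. t=1/2 → T at (10,4); v=(-2,-3)
3. t=4/3 → B at (22/3,0); v=(-2,3)
4. t=4/3 → T at (14/3,4); v=(-2,-3)
5. t=4/3 → B at (2,0); v=(-2,3)
6. t=1 → L at (0,3); v=(2,3)
7. t=1/3 → T at (2/3,4); v=(2,-3)
8. t=4/3 → B at (10/3,0); v=(2,3)

Final position: (10/3,0)
Wall sequence: RTBTBLTB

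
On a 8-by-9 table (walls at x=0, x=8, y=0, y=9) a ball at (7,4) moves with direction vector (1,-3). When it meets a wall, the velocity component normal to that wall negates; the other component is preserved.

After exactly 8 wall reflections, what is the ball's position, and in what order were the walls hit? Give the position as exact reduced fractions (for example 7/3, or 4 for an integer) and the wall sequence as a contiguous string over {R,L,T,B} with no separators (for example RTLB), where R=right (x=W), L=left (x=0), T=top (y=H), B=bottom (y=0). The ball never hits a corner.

1. t=1 → R at (8,1); v=(-1,-3)
2. t=1/3 → B at (23/3,0); v=(-1,3)
3. t=3 → T at (14/3,9); v=(-1,-3)
4. t=3 → B at (5/3,0); v=(-1,3)
5. t=5/3 → L at (0,5); v=(1,3)
6. t=4/3 → T at (4/3,9); v=(1,-3)
7. t=3 → B at (13/3,0); v=(1,3)
8. t=3 → T at (22/3,9); v=(1,-3)

Final position: (22/3,9)
Wall sequence: RBTBLTBT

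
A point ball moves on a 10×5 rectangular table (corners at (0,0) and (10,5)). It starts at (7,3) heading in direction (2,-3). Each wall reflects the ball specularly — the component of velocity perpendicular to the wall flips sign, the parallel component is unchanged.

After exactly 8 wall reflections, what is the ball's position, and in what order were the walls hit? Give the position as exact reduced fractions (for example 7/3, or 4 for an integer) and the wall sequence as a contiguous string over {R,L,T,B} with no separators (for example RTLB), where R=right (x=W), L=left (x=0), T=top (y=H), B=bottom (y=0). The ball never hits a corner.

1. t=1 → B at (9,0); v=(2,3)
2. t=1/2 → R at (10,3/2); v=(-2,3)
3. t=7/6 → T at (23/3,5); v=(-2,-3)
4. t=5/3 → B at (13/3,0); v=(-2,3)
5. t=5/3 → T at (1,5); v=(-2,-3)
6. t=1/2 → L at (0,7/2); v=(2,-3)
7. t=7/6 → B at (7/3,0); v=(2,3)
8. t=5/3 → T at (17/3,5); v=(2,-3)

Final position: (17/3,5)
Wall sequence: BRTBTLBT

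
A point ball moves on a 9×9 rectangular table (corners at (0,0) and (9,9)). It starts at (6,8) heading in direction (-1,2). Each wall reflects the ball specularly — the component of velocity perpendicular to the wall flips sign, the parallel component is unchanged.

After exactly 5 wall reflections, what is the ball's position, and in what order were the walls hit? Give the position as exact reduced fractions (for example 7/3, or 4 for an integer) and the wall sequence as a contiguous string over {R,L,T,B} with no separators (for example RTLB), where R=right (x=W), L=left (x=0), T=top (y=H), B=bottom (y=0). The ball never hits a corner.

1. t=1/2 → T at (11/2,9); v=(-1,-2)
2. t=9/2 → B at (1,0); v=(-1,2)
3. t=1 → L at (0,2); v=(1,2)
4. t=7/2 → T at (7/2,9); v=(1,-2)
5. t=9/2 → B at (8,0); v=(1,2)

Final position: (8,0)
Wall sequence: TBLTB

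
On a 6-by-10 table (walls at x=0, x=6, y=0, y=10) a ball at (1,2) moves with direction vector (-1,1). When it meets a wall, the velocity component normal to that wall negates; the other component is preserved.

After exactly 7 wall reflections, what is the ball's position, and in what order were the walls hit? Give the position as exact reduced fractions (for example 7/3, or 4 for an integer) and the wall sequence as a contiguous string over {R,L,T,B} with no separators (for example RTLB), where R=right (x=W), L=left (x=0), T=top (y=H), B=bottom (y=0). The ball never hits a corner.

Final position: (0,7)
Wall sequence: LRTLBRL

1. t=1 → L at (0,3); v=(1,1)
2. t=6 → R at (6,9); v=(-1,1)
3. t=1 → T at (5,10); v=(-1,-1)
4. t=5 → L at (0,5); v=(1,-1)
5. t=5 → B at (5,0); v=(1,1)
6. t=1 → R at (6,1); v=(-1,1)
7. t=6 → L at (0,7); v=(1,1)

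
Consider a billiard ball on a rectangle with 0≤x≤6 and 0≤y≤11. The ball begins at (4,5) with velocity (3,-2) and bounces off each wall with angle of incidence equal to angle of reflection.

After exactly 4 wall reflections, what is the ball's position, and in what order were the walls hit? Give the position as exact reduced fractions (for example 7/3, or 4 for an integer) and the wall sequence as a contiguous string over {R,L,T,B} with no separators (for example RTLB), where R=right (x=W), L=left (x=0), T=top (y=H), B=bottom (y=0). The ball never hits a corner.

1. t=2/3 → R at (6,11/3); v=(-3,-2)
2. t=11/6 → B at (1/2,0); v=(-3,2)
3. t=1/6 → L at (0,1/3); v=(3,2)
4. t=2 → R at (6,13/3); v=(-3,2)

Final position: (6,13/3)
Wall sequence: RBLR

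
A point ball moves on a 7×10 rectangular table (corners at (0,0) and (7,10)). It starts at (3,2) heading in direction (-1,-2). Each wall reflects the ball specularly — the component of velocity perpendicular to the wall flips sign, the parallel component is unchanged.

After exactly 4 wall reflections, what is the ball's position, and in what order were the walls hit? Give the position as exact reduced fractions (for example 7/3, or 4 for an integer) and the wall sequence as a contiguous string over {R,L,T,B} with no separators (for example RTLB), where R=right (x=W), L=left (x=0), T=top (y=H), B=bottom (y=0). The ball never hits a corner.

1. t=1 → B at (2,0); v=(-1,2)
2. t=2 → L at (0,4); v=(1,2)
3. t=3 → T at (3,10); v=(1,-2)
4. t=4 → R at (7,2); v=(-1,-2)

Final position: (7,2)
Wall sequence: BLTR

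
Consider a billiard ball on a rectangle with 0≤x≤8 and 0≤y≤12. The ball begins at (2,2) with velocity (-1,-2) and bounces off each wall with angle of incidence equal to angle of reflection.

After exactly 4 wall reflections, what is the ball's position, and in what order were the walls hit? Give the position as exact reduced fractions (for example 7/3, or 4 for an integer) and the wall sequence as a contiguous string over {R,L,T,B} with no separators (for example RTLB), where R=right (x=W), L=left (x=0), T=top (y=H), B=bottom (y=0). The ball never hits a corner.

Final position: (8,6)
Wall sequence: BLTR

1. t=1 → B at (1,0); v=(-1,2)
2. t=1 → L at (0,2); v=(1,2)
3. t=5 → T at (5,12); v=(1,-2)
4. t=3 → R at (8,6); v=(-1,-2)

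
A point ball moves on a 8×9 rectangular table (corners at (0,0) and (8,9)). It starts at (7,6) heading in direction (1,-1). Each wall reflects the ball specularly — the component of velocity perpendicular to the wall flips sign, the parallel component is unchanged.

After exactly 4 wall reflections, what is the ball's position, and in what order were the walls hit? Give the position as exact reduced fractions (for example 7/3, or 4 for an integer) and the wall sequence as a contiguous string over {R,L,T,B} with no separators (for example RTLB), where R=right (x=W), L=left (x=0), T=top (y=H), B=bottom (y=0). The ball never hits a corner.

1. t=1 → R at (8,5); v=(-1,-1)
2. t=5 → B at (3,0); v=(-1,1)
3. t=3 → L at (0,3); v=(1,1)
4. t=6 → T at (6,9); v=(1,-1)

Final position: (6,9)
Wall sequence: RBLT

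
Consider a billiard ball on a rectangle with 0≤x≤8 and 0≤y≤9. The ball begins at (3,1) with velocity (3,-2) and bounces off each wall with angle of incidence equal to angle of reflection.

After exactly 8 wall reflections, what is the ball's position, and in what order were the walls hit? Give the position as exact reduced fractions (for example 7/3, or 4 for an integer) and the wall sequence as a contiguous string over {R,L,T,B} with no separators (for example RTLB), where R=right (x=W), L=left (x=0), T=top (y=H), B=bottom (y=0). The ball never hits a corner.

Final position: (8,17/3)
Wall sequence: BRLTRBLR

1. t=1/2 → B at (9/2,0); v=(3,2)
2. t=7/6 → R at (8,7/3); v=(-3,2)
3. t=8/3 → L at (0,23/3); v=(3,2)
4. t=2/3 → T at (2,9); v=(3,-2)
5. t=2 → R at (8,5); v=(-3,-2)
6. t=5/2 → B at (1/2,0); v=(-3,2)
7. t=1/6 → L at (0,1/3); v=(3,2)
8. t=8/3 → R at (8,17/3); v=(-3,2)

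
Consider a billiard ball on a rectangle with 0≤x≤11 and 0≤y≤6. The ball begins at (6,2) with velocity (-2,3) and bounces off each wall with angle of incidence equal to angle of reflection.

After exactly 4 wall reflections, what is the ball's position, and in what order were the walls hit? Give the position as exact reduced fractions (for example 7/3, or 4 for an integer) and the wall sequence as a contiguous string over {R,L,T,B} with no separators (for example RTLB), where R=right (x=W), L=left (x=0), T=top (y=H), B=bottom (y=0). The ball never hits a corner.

1. t=4/3 → T at (10/3,6); v=(-2,-3)
2. t=5/3 → L at (0,1); v=(2,-3)
3. t=1/3 → B at (2/3,0); v=(2,3)
4. t=2 → T at (14/3,6); v=(2,-3)

Final position: (14/3,6)
Wall sequence: TLBT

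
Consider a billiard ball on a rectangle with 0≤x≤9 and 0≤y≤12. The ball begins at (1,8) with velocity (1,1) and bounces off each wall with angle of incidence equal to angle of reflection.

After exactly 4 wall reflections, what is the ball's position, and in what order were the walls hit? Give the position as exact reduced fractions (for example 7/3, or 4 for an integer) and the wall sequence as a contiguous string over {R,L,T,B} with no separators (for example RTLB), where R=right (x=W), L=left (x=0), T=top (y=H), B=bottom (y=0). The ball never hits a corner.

Final position: (0,1)
Wall sequence: TRBL

1. t=4 → T at (5,12); v=(1,-1)
2. t=4 → R at (9,8); v=(-1,-1)
3. t=8 → B at (1,0); v=(-1,1)
4. t=1 → L at (0,1); v=(1,1)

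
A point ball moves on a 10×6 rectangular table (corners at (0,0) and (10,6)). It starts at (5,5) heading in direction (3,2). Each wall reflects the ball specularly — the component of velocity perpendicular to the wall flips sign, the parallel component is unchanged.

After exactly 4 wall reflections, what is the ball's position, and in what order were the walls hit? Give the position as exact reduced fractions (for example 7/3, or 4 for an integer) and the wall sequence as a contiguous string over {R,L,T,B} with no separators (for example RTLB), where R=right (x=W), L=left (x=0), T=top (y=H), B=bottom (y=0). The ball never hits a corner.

1. t=1/2 → T at (13/2,6); v=(3,-2)
2. t=7/6 → R at (10,11/3); v=(-3,-2)
3. t=11/6 → B at (9/2,0); v=(-3,2)
4. t=3/2 → L at (0,3); v=(3,2)

Final position: (0,3)
Wall sequence: TRBL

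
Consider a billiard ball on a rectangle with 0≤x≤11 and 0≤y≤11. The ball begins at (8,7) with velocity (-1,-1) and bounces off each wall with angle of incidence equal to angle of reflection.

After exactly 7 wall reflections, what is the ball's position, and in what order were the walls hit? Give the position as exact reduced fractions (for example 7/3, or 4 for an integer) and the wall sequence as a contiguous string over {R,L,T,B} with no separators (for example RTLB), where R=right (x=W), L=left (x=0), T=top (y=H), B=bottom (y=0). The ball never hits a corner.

Final position: (10,11)
Wall sequence: BLTRBLT

1. t=7 → B at (1,0); v=(-1,1)
2. t=1 → L at (0,1); v=(1,1)
3. t=10 → T at (10,11); v=(1,-1)
4. t=1 → R at (11,10); v=(-1,-1)
5. t=10 → B at (1,0); v=(-1,1)
6. t=1 → L at (0,1); v=(1,1)
7. t=10 → T at (10,11); v=(1,-1)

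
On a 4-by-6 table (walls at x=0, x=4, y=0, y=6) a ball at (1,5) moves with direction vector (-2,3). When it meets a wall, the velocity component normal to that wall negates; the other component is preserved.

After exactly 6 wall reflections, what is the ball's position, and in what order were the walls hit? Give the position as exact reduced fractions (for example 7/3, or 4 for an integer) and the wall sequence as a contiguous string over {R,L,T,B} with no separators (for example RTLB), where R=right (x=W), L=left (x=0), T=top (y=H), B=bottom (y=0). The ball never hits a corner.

Final position: (0,11/2)
Wall sequence: TLBRTL

1. t=1/3 → T at (1/3,6); v=(-2,-3)
2. t=1/6 → L at (0,11/2); v=(2,-3)
3. t=11/6 → B at (11/3,0); v=(2,3)
4. t=1/6 → R at (4,1/2); v=(-2,3)
5. t=11/6 → T at (1/3,6); v=(-2,-3)
6. t=1/6 → L at (0,11/2); v=(2,-3)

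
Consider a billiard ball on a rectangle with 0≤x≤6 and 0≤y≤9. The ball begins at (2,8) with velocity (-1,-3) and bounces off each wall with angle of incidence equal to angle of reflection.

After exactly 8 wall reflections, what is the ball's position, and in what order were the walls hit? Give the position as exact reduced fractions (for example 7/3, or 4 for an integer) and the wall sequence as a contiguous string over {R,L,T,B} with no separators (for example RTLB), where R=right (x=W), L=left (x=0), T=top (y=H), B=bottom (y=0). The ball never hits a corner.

Final position: (2/3,0)
Wall sequence: LBTRBTLB

1. t=2 → L at (0,2); v=(1,-3)
2. t=2/3 → B at (2/3,0); v=(1,3)
3. t=3 → T at (11/3,9); v=(1,-3)
4. t=7/3 → R at (6,2); v=(-1,-3)
5. t=2/3 → B at (16/3,0); v=(-1,3)
6. t=3 → T at (7/3,9); v=(-1,-3)
7. t=7/3 → L at (0,2); v=(1,-3)
8. t=2/3 → B at (2/3,0); v=(1,3)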